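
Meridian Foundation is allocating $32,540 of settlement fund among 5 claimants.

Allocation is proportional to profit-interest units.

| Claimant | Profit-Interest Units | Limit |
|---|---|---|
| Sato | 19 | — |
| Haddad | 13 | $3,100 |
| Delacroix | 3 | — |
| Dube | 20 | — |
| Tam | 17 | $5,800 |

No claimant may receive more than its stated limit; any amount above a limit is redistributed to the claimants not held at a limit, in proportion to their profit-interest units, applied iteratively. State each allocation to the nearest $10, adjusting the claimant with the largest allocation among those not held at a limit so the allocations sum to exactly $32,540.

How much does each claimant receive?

Sato: $10,690; Haddad: $3,100; Delacroix: $1,690; Dube: $11,260; Tam: $5,800

Total profit-interest units = 72.
Pro-rata shares before constraints: Sato 8,586.94; Haddad 5,875.28; Delacroix 1,355.83; Dube 9,038.89; Tam 7,683.06.
Cap binds for Haddad ($3,100), Tam ($5,800); residual $23,640 reallocated over remaining profit-interest units 42.
Redistributed shares: Sato 10,694.29 → $10,690; Delacroix 1,688.57 → $1,690; Dube 11,257.14 → $11,260.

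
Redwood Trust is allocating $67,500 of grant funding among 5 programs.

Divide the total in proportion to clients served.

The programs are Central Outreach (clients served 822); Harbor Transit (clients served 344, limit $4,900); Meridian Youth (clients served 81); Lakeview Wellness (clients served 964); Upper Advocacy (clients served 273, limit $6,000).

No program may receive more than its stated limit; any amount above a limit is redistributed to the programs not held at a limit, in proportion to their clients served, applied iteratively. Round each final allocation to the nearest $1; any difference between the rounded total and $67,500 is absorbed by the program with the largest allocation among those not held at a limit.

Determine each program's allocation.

Central Outreach: $24,920 | Harbor Transit: $4,900 | Meridian Youth: $2,456 | Lakeview Wellness: $29,224 | Upper Advocacy: $6,000

Sum of clients served: 2,484.
Proportional shares (ignoring caps): Central Outreach 22,336.96; Harbor Transit 9,347.83; Meridian Youth 2,201.09; Lakeview Wellness 26,195.65; Upper Advocacy 7,418.48.
Cap binds for Harbor Transit ($4,900), Upper Advocacy ($6,000); remaining pool $56,600 reallocated over remaining clients served 1,867.
Shares after redistribution: Central Outreach 24,919.76 → $24,920; Meridian Youth 2,455.60 → $2,456; Lakeview Wellness 29,224.64 → $29,225.
Rounding difference −$1 applied to Lakeview Wellness → $29,224.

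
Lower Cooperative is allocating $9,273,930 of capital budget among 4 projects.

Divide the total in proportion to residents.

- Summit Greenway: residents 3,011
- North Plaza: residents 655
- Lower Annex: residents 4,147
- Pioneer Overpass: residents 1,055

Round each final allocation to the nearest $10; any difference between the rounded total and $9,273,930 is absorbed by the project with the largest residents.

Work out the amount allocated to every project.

Residents total: 3,011 + 655 + 4,147 + 1,055 = 8,868.
Raw shares: Summit Greenway 3,148,827.61; North Plaza 684,982.43; Lower Annex 4,336,827.66; Pioneer Overpass 1,103,292.30.
After rounding ($10): Summit Greenway $3,148,830; North Plaza $684,980; Lower Annex $4,336,830; Pioneer Overpass $1,103,290. Sum = $9,273,930.
Rounded total matches; no reconciliation needed.

Summit Greenway: $3,148,830; North Plaza: $684,980; Lower Annex: $4,336,830; Pioneer Overpass: $1,103,290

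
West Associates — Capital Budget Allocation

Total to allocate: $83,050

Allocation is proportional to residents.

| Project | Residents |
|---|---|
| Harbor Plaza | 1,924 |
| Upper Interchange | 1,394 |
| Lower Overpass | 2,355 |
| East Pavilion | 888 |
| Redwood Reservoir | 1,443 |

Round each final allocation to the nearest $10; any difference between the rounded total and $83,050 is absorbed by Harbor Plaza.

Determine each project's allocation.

Harbor Plaza: $19,970; Upper Interchange: $14,460; Lower Overpass: $24,440; East Pavilion: $9,210; Redwood Reservoir: $14,970

Combined residents = 8,004.
Unrounded shares: Harbor Plaza 1,924/8,004 × $83,050 = 19,963.54; Upper Interchange 1,394/8,004 × $83,050 = 14,464.23; Lower Overpass 2,355/8,004 × $83,050 = 24,435.63; East Pavilion 888/8,004 × $83,050 = 9,213.94; Redwood Reservoir 1,443/8,004 × $83,050 = 14,972.66.
Rounded to nearest $10: Harbor Plaza $19,960; Upper Interchange $14,460; Lower Overpass $24,440; East Pavilion $9,210; Redwood Reservoir $14,970. Sum = $83,040.
Difference $83,050 − $83,040 = +$10 applied to Harbor Plaza: Harbor Plaza becomes $19,970.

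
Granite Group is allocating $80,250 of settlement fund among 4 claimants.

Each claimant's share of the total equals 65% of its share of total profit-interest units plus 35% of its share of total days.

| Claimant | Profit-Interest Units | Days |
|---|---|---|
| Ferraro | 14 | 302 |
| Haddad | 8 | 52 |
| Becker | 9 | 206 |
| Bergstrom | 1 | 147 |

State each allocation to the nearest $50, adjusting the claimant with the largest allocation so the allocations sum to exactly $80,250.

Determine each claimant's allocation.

Totals — profit-interest units 32, days 707.
Combined weights (65% profit-interest units + 35% days): Ferraro 0.4339; Haddad 0.1882; Becker 0.2848; Bergstrom 0.0931.
Unrounded shares: Ferraro 34,818.87; Haddad 15,106.47; Becker 22,854.61; Bergstrom 7,470.05.
At nearest $50: Ferraro $34,800; Haddad $15,100; Becker $22,850; Bergstrom $7,450. Sum = $80,200.
Difference $80,250 − $80,200 = +$50 applied to largest allocation (Ferraro): Ferraro becomes $34,850.

Ferraro: $34,850 | Haddad: $15,100 | Becker: $22,850 | Bergstrom: $7,450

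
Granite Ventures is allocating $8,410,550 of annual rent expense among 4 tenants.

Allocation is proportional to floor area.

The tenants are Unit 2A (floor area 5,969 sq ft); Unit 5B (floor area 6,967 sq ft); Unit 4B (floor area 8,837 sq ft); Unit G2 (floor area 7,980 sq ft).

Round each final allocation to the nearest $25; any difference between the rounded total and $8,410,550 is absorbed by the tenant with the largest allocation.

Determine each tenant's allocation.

Unit 2A: $1,687,300; Unit 5B: $1,969,425; Unit 4B: $2,498,050; Unit G2: $2,255,775

Total floor area = 29,753.
Raw shares: Unit 2A 5,969/29,753 × $8,410,550 = 1,687,311.29; Unit 5B 6,967/29,753 × $8,410,550 = 1,969,424.99; Unit 4B 8,837/29,753 × $8,410,550 = 2,498,034.83; Unit G2 7,980/29,753 × $8,410,550 = 2,255,778.88.
After rounding ($25): Unit 2A $1,687,300; Unit 5B $1,969,425; Unit 4B $2,498,025; Unit G2 $2,255,775. Sum = $8,410,525.
Difference $8,410,550 − $8,410,525 = +$25 applied to largest allocation (Unit 4B): Unit 4B becomes $2,498,050.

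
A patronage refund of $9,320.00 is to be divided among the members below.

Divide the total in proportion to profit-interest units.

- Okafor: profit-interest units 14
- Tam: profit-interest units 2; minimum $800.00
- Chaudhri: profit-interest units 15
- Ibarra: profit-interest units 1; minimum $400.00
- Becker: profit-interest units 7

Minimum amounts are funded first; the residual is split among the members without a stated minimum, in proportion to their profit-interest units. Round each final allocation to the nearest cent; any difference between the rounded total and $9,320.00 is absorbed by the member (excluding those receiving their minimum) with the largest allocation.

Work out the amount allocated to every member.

Okafor: $3,157.78 | Tam: $800.00 | Chaudhri: $3,383.33 | Ibarra: $400.00 | Becker: $1,578.89

Minimums first: Tam $800.00; Ibarra $400.00. Remaining pool $8,120.00.
Remaining pool split over remaining profit-interest units 36: Okafor 3,157.7778 → $3,157.78; Chaudhri 3,383.3333 → $3,383.33; Becker 1,578.8889 → $1,578.89.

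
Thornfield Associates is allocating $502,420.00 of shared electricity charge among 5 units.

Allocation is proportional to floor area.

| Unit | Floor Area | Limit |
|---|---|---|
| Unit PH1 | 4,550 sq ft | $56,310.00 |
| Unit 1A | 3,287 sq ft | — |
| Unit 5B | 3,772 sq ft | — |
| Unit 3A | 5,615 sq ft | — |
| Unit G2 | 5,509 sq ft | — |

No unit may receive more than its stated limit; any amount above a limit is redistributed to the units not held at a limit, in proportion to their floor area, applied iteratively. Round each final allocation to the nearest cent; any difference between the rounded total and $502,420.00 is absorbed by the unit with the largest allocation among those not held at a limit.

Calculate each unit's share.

Unit PH1: $56,310.00; Unit 1A: $80,644.75; Unit 5B: $92,543.97; Unit 3A: $137,760.97; Unit G2: $135,160.31

Sum of floor area: 22,733.
Unconstrained shares: Unit PH1 100,559.1431; Unit 1A 72,645.6930; Unit 5B 83,364.6347; Unit 3A 124,096.6129; Unit G2 121,753.9163.
Held at cap: Unit PH1 ($56,310.00); remaining pool $446,110.00 reallocated over remaining floor area 18,183.
Shares after redistribution: Unit 1A 80,644.7544 → $80,644.75; Unit 5B 92,543.9652 → $92,543.97; Unit 3A 137,760.9663 → $137,760.97; Unit G2 135,160.3140 → $135,160.31.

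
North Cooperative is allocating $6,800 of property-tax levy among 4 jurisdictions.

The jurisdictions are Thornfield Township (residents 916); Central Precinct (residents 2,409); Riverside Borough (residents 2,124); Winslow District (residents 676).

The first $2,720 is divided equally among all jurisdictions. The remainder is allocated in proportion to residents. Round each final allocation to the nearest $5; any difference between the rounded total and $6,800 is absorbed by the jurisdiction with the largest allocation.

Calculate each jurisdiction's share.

$2,720 shared equally gives $680 per jurisdiction.
Remainder $4,080 by residents (total 6,125): Thornfield Township 610.17 → $610; Central Precinct 1,604.69 → $1,605; Riverside Borough 1,414.84 → $1,415; Winslow District 450.30 → $450.
Totals: Thornfield Township $680 + $610 = $1,290; Central Precinct $680 + $1,605 = $2,285; Riverside Borough $680 + $1,415 = $2,095; Winslow District $680 + $450 = $1,130.

Thornfield Township: $1,290 · Central Precinct: $2,285 · Riverside Borough: $2,095 · Winslow District: $1,130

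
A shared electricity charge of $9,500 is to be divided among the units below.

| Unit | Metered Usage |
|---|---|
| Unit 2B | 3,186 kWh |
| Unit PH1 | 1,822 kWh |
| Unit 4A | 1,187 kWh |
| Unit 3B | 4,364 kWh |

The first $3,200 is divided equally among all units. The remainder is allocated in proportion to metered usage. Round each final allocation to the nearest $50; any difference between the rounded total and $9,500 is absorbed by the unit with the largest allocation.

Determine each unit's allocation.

Unit 2B: $2,700 · Unit PH1: $1,900 · Unit 4A: $1,500 · Unit 3B: $3,400

Equal tier: $3,200 ÷ 4 = $800 apiece.
Remainder $6,300 by metered usage (total 10,559): Unit 2B 1,900.92 → $1,900; Unit PH1 1,087.09 → $1,100; Unit 4A 708.22 → $700; Unit 3B 2,603.77 → $2,600.
Totals: Unit 2B $800 + $1,900 = $2,700; Unit PH1 $800 + $1,100 = $1,900; Unit 4A $800 + $700 = $1,500; Unit 3B $800 + $2,600 = $3,400.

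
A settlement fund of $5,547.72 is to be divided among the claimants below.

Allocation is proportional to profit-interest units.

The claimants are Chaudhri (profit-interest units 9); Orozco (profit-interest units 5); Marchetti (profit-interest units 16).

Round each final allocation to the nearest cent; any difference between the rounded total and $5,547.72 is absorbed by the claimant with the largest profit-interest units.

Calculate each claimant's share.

Profit-interest units total: 9 + 5 + 16 = 30.
Pro-rata amounts: Chaudhri 1,664.3160; Orozco 924.6200; Marchetti 2,958.7840.
At nearest cent: Chaudhri $1,664.32; Orozco $924.62; Marchetti $2,958.78. Sum = $5,547.72.
Sum already equals the total — no adjustment.

Chaudhri: $1,664.32; Orozco: $924.62; Marchetti: $2,958.78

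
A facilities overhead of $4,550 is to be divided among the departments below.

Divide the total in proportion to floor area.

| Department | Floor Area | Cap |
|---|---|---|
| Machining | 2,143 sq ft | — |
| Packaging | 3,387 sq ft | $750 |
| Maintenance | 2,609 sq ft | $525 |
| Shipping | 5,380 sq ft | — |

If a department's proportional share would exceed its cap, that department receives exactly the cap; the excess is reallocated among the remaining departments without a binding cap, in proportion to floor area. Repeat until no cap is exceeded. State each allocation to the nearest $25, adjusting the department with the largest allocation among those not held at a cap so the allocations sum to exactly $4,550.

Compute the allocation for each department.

Combined floor area = 13,519.
Pro-rata shares before constraints: Machining 721.26; Packaging 1,139.94; Maintenance 878.09; Shipping 1,810.71.
Held at cap: Packaging ($750), Maintenance ($525); remaining pool $3,275 reallocated over remaining floor area 7,523.
Remaining shares: Machining 932.92 → $925; Shipping 2,342.08 → $2,350.

Machining: $925 · Packaging: $750 · Maintenance: $525 · Shipping: $2,350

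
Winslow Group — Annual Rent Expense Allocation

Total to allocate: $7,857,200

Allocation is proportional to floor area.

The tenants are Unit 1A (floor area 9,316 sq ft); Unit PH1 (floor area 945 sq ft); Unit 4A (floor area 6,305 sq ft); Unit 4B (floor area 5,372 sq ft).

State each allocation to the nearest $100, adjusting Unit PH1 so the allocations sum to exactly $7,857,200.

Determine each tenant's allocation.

Sum of floor area: 21,938.
Proportional shares: Unit 1A 9,316/21,938 × $7,857,200 = 3,336,570.12; Unit PH1 945/21,938 × $7,857,200 = 338,456.29; Unit 4A 6,305/21,938 × $7,857,200 = 2,258,166.01; Unit 4B 5,372/21,938 × $7,857,200 = 1,924,007.59.
After rounding ($100): Unit 1A $3,336,600; Unit PH1 $338,500; Unit 4A $2,258,200; Unit 4B $1,924,000. Sum = $7,857,300.
Difference $7,857,200 − $7,857,300 = −$100 applied to Unit PH1: Unit PH1 becomes $338,400.

Unit 1A: $3,336,600 | Unit PH1: $338,400 | Unit 4A: $2,258,200 | Unit 4B: $1,924,000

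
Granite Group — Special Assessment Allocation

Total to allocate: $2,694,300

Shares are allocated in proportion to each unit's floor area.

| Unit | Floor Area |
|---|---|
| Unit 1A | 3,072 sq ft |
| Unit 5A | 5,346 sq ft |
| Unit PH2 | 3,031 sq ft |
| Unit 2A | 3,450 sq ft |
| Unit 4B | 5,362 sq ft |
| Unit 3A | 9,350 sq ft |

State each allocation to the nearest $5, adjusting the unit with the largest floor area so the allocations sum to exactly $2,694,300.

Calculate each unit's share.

Unit 1A: $279,520 · Unit 5A: $486,430 · Unit PH2: $275,790 · Unit 2A: $313,915 · Unit 4B: $487,885 · Unit 3A: $850,760

Combined floor area = 29,611.
Raw shares: Unit 1A 3,072/29,611 × $2,694,300 = 279,520.77; Unit 5A 5,346/29,611 × $2,694,300 = 486,431.66; Unit PH2 3,031/29,611 × $2,694,300 = 275,790.19; Unit 2A 3,450/29,611 × $2,694,300 = 313,914.93; Unit 4B 5,362/29,611 × $2,694,300 = 487,887.49; Unit 3A 9,350/29,611 × $2,694,300 = 850,754.96.
At nearest $5: Unit 1A $279,520; Unit 5A $486,430; Unit PH2 $275,790; Unit 2A $313,915; Unit 4B $487,885; Unit 3A $850,755. Sum = $2,694,295.
Difference $2,694,300 − $2,694,295 = +$5 applied to largest floor area (Unit 3A): Unit 3A becomes $850,760.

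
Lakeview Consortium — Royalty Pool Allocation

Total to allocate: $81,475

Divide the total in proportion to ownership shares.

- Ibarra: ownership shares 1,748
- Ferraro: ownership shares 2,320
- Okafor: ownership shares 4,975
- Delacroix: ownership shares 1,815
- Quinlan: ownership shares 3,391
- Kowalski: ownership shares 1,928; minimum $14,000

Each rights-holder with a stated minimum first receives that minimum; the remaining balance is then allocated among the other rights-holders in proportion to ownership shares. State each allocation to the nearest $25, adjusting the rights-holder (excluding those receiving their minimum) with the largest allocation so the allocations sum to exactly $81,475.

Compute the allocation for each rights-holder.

Guaranteed amounts: Kowalski $14,000. Balance $67,475.
Balance split over remaining ownership shares 14,249: Ibarra 8,277.51 → $8,275; Ferraro 10,986.17 → $10,975; Okafor 23,558.71 → $23,550; Delacroix 8,594.79 → $8,600; Quinlan 16,057.81 → $16,050.
Rounding difference +$25 applied to Okafor → $23,575.

Ibarra: $8,275 | Ferraro: $10,975 | Okafor: $23,575 | Delacroix: $8,600 | Quinlan: $16,050 | Kowalski: $14,000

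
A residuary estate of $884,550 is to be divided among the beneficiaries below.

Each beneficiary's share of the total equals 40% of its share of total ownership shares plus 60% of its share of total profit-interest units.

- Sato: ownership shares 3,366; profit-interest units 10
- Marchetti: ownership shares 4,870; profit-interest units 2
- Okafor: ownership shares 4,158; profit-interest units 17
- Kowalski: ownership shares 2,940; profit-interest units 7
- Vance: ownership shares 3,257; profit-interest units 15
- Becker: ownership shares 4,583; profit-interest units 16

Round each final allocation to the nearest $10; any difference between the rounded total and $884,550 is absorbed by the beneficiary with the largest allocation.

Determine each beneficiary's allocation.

Ownership shares total 23,174; profit-interest units total 67.
Composite weights (40% ownership shares + 60% profit-interest units): Sato 0.1477; Marchetti 0.1020; Okafor 0.2240; Kowalski 0.1134; Vance 0.1905; Becker 0.2224.
Raw shares: Sato 130,605.43; Marchetti 90,197.71; Okafor 198,147.07; Kowalski 100,337.24; Vance 168,547.94; Becker 196,714.61.
After rounding ($10): Sato $130,610; Marchetti $90,200; Okafor $198,150; Kowalski $100,340; Vance $168,550; Becker $196,710. Sum = $884,560.
Difference $884,550 − $884,560 = −$10 applied to largest allocation (Okafor): Okafor becomes $198,140.

Sato: $130,610 | Marchetti: $90,200 | Okafor: $198,140 | Kowalski: $100,340 | Vance: $168,550 | Becker: $196,710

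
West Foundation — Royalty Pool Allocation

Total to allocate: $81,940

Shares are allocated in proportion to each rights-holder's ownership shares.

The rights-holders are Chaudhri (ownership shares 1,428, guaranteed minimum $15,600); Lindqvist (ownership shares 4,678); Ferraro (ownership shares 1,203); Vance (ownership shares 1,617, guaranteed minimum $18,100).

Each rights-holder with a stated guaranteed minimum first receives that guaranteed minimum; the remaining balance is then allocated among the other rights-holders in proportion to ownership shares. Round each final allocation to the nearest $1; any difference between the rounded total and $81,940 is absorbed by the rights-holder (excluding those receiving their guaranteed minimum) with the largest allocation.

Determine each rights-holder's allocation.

Guaranteed amounts: Chaudhri $15,600; Vance $18,100. Remaining pool $48,240.
Remaining pool split over remaining ownership shares 5,881: Lindqvist 38,372.17 → $38,372; Ferraro 9,867.83 → $9,868.

Chaudhri: $15,600 · Lindqvist: $38,372 · Ferraro: $9,868 · Vance: $18,100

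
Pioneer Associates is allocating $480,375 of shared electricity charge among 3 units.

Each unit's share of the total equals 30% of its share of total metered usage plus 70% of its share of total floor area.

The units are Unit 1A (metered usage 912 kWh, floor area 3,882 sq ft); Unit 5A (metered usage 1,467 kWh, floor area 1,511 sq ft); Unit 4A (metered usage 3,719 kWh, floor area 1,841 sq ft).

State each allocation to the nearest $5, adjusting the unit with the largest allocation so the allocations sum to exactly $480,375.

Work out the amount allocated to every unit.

Metered usage total 6,098; floor area total 7,234.
Combined weights (30% metered usage + 70% floor area): Unit 1A 0.4205; Unit 5A 0.2184; Unit 4A 0.3611.
Unrounded shares: Unit 1A 202,002.48; Unit 5A 104,905.99; Unit 4A 173,466.53.
Rounded to nearest $5: Unit 1A $202,000; Unit 5A $104,905; Unit 4A $173,465. Sum = $480,370.
Difference $480,375 − $480,370 = +$5 applied to largest allocation (Unit 1A): Unit 1A becomes $202,005.

Unit 1A: $202,005 | Unit 5A: $104,905 | Unit 4A: $173,465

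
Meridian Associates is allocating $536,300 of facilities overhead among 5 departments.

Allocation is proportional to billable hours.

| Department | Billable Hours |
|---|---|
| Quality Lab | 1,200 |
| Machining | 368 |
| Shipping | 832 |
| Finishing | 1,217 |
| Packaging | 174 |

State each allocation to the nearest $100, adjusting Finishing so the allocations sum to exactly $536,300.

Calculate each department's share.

Sum of billable hours: 3,791.
Proportional shares: Quality Lab 1,200/3,791 × $536,300 = 169,759.96; Machining 368/3,791 × $536,300 = 52,059.72; Shipping 832/3,791 × $536,300 = 117,700.24; Finishing 1,217/3,791 × $536,300 = 172,164.89; Packaging 174/3,791 × $536,300 = 24,615.19.
At nearest $100: Quality Lab $169,800; Machining $52,100; Shipping $117,700; Finishing $172,200; Packaging $24,600. Sum = $536,400.
Difference $536,300 − $536,400 = −$100 applied to Finishing: Finishing becomes $172,100.

Quality Lab: $169,800 · Machining: $52,100 · Shipping: $117,700 · Finishing: $172,100 · Packaging: $24,600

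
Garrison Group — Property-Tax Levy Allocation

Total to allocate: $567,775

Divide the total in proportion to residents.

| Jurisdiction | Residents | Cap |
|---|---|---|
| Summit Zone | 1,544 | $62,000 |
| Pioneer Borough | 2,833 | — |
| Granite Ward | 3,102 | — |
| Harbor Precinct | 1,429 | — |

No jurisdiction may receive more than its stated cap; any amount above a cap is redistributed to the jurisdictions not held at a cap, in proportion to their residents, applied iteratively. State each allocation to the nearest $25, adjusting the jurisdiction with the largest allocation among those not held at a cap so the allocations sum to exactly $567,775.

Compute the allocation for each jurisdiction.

Combined residents = 8,908.
Pro-rata shares before constraints: Summit Zone 98,410.93; Pioneer Borough 180,568.77; Granite Ward 197,714.20; Harbor Precinct 91,081.10.
Capped: Summit Zone ($62,000); remaining pool $505,775 reallocated over remaining residents 7,364.
Shares after redistribution: Pioneer Borough 194,576.40 → $194,575; Granite Ward 213,051.88 → $213,050; Harbor Precinct 98,146.72 → $98,150.

Summit Zone: $62,000 · Pioneer Borough: $194,575 · Granite Ward: $213,050 · Harbor Precinct: $98,150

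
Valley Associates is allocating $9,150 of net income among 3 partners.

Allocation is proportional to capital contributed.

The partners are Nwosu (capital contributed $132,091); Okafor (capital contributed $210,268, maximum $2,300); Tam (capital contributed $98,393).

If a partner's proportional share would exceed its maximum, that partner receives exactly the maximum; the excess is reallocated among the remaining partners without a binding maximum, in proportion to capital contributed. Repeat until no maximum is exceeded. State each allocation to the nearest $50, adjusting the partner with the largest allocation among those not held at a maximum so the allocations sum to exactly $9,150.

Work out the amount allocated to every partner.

Sum of capital contributed: 440,752.
Proportional shares (ignoring caps): Nwosu 2,742.21; Okafor 4,365.16; Tam 2,042.64.
Cap binds for Okafor ($2,300); balance $6,850 reallocated over remaining capital contributed 230,484.
Shares after redistribution: Nwosu 3,925.75 → $3,950; Tam 2,924.25 → $2,900.

Nwosu: $3,950 | Okafor: $2,300 | Tam: $2,900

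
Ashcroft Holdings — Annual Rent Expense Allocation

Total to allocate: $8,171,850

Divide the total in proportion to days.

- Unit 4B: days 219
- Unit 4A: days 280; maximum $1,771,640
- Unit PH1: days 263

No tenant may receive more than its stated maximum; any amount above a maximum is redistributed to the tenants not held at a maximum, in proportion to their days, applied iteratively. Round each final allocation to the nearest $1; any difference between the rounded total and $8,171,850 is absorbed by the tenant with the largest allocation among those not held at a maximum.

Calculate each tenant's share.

Sum of days: 762.
Proportional shares (ignoring caps): Unit 4B 2,348,602.56; Unit 4A 3,002,779.53; Unit PH1 2,820,467.91.
Capped: Unit 4A ($1,771,640); balance $6,400,210 reallocated over remaining days 482.
Remaining shares: Unit 4B 2,907,979.23 → $2,907,979; Unit PH1 3,492,230.77 → $3,492,231.

Unit 4B: $2,907,979; Unit 4A: $1,771,640; Unit PH1: $3,492,231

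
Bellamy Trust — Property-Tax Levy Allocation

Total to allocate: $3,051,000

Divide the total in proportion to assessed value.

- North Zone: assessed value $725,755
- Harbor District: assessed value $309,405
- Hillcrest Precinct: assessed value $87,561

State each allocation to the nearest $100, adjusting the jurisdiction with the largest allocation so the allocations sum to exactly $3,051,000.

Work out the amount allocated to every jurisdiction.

North Zone: $1,972,300 · Harbor District: $840,800 · Hillcrest Precinct: $237,900

Combined assessed value = 1,122,721.
Unrounded shares: North Zone 725,755/1,122,721 × $3,051,000 = 1,972,242.89; Harbor District 309,405/1,122,721 × $3,051,000 = 840,809.65; Hillcrest Precinct 87,561/1,122,721 × $3,051,000 = 237,947.46.
At nearest $100: North Zone $1,972,200; Harbor District $840,800; Hillcrest Precinct $237,900. Sum = $3,050,900.
Difference $3,051,000 − $3,050,900 = +$100 applied to largest allocation (North Zone): North Zone becomes $1,972,300.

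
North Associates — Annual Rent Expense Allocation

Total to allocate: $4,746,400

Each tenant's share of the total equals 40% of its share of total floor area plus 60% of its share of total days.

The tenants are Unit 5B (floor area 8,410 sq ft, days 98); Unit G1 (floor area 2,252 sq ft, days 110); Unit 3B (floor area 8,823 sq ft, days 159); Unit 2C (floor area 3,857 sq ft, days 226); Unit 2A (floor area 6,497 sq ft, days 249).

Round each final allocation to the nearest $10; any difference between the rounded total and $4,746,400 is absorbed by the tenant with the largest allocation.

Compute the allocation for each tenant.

Floor area total 29,839; days total 842.
Blended shares (40% floor area + 60% days): Unit 5B 0.1826; Unit G1 0.1086; Unit 3B 0.2316; Unit 2C 0.2127; Unit 2A 0.2645.
Proportional shares: Unit 5B 866,560.18; Unit G1 515,333.15; Unit 3B 1,099,154.24; Unit 2C 1,009,793.16; Unit 2A 1,255,559.26.
Rounded to nearest $10: Unit 5B $866,560; Unit G1 $515,330; Unit 3B $1,099,150; Unit 2C $1,009,790; Unit 2A $1,255,560. Sum = $4,746,390.
Difference $4,746,400 − $4,746,390 = +$10 applied to largest allocation (Unit 2A): Unit 2A becomes $1,255,570.

Unit 5B: $866,560 · Unit G1: $515,330 · Unit 3B: $1,099,150 · Unit 2C: $1,009,790 · Unit 2A: $1,255,570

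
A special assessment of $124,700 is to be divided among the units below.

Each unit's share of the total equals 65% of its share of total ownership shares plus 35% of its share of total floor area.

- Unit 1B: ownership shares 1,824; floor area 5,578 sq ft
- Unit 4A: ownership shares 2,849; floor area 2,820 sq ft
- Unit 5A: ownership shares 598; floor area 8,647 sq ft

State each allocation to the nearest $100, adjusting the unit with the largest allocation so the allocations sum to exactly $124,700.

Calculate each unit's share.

Totals — ownership shares 5,271, floor area 17,045.
Combined weights (65% ownership shares + 35% floor area): Unit 1B 0.3395; Unit 4A 0.4092; Unit 5A 0.2513.
Proportional shares: Unit 1B 42,331.52; Unit 4A 51,031.43; Unit 5A 31,337.06.
At nearest $100: Unit 1B $42,300; Unit 4A $51,000; Unit 5A $31,300. Sum = $124,600.
Difference $124,700 − $124,600 = +$100 applied to largest allocation (Unit 4A): Unit 4A becomes $51,100.

Unit 1B: $42,300 | Unit 4A: $51,100 | Unit 5A: $31,300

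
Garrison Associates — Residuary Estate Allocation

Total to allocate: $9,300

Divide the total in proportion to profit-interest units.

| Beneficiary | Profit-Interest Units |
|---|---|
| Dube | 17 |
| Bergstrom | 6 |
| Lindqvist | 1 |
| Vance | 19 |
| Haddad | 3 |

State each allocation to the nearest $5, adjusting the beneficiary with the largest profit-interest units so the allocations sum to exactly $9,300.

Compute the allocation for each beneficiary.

Total profit-interest units = 17 + 6 + 1 + 19 + 3 = 46.
Raw shares: Dube 3,436.96; Bergstrom 1,213.04; Lindqvist 202.17; Vance 3,841.30; Haddad 606.52.
After rounding ($5): Dube $3,435; Bergstrom $1,215; Lindqvist $200; Vance $3,840; Haddad $605. Sum = $9,295.
Difference $9,300 − $9,295 = +$5 applied to largest profit-interest units (Vance): Vance becomes $3,845.

Dube: $3,435 · Bergstrom: $1,215 · Lindqvist: $200 · Vance: $3,845 · Haddad: $605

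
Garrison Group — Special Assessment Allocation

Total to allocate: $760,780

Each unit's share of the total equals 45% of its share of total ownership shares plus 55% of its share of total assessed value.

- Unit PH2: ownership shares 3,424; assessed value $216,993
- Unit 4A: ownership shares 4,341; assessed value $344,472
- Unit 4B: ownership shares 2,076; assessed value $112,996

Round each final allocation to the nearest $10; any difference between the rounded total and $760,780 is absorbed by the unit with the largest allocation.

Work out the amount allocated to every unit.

Unit PH2: $253,740 | Unit 4A: $364,720 | Unit 4B: $142,320

Totals — ownership shares 9,841, assessed value 674,461.
Blended shares (45% ownership shares + 55% assessed value): Unit PH2 0.3335; Unit 4A 0.4794; Unit 4B 0.1871.
Raw shares: Unit PH2 253,735.24; Unit 4A 364,722.77; Unit 4B 142,321.98.
After rounding ($10): Unit PH2 $253,740; Unit 4A $364,720; Unit 4B $142,320. Sum = $760,780.
Sum already equals the total — no adjustment.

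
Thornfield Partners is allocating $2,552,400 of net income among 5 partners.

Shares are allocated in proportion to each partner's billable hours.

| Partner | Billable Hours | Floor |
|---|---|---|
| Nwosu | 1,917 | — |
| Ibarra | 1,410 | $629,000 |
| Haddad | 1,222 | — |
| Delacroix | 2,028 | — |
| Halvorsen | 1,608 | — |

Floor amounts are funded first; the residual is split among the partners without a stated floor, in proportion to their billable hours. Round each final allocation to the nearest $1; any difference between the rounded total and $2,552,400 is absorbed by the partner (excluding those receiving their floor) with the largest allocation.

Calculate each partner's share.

Guaranteed amounts: Ibarra $629,000. Residual $1,923,400.
Residual split over remaining billable hours 6,775: Nwosu 544,229.93 → $544,230; Haddad 346,921.74 → $346,922; Delacroix 575,742.46 → $575,742; Halvorsen 456,505.86 → $456,506.

Nwosu: $544,230 | Ibarra: $629,000 | Haddad: $346,922 | Delacroix: $575,742 | Halvorsen: $456,506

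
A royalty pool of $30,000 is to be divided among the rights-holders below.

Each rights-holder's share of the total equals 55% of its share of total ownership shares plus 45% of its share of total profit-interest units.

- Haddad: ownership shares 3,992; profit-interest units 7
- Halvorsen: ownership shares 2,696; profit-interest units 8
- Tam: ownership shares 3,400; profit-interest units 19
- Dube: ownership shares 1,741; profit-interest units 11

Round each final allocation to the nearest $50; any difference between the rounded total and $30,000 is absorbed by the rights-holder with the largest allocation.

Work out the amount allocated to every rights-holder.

Haddad: $7,650 · Halvorsen: $6,150 · Tam: $10,450 · Dube: $5,750

Ownership shares total 11,829; profit-interest units total 45.
Composite weights (55% ownership shares + 45% profit-interest units): Haddad 0.2556; Halvorsen 0.2054; Tam 0.3481; Dube 0.1909.
Proportional shares: Haddad 7,668.35; Halvorsen 6,160.59; Tam 10,442.58; Dube 5,728.48.
Rounded to nearest $50: Haddad $7,650; Halvorsen $6,150; Tam $10,450; Dube $5,750. Sum = $30,000.
Rounded total matches; no reconciliation needed.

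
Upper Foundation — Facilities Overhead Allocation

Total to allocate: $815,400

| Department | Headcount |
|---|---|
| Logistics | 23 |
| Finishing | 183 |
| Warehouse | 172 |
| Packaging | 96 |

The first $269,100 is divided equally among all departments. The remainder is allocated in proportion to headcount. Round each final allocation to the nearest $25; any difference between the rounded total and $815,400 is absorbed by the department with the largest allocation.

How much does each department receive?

Equal tier: $269,100 ÷ 4 = $67,275 apiece.
Remainder $546,300 by headcount (total 474): Logistics 26,508.23 → $26,500; Finishing 210,913.29 → $210,925; Warehouse 198,235.44 → $198,225; Packaging 110,643.04 → $110,650.
Totals: Logistics $67,275 + $26,500 = $93,775; Finishing $67,275 + $210,925 = $278,200; Warehouse $67,275 + $198,225 = $265,500; Packaging $67,275 + $110,650 = $177,925.

Logistics: $93,775 | Finishing: $278,200 | Warehouse: $265,500 | Packaging: $177,925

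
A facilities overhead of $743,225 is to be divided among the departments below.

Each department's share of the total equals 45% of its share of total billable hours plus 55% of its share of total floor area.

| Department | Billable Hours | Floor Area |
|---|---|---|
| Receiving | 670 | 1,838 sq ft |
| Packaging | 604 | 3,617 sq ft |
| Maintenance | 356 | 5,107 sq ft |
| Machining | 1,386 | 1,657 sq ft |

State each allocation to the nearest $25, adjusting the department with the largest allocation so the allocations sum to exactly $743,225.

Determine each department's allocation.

Receiving: $135,775 | Packaging: $187,975 | Maintenance: $210,350 | Machining: $209,125

Totals — billable hours 3,016, floor area 12,219.
Composite weights (45% billable hours + 55% floor area): Receiving 0.1827; Packaging 0.2529; Maintenance 0.2830; Machining 0.2814.
Pro-rata amounts: Receiving 135,786.21; Packaging 187,981.88; Maintenance 210,326.96; Machining 209,129.95.
At nearest $25: Receiving $135,775; Packaging $187,975; Maintenance $210,325; Machining $209,125. Sum = $743,200.
Difference $743,225 − $743,200 = +$25 applied to largest allocation (Maintenance): Maintenance becomes $210,350.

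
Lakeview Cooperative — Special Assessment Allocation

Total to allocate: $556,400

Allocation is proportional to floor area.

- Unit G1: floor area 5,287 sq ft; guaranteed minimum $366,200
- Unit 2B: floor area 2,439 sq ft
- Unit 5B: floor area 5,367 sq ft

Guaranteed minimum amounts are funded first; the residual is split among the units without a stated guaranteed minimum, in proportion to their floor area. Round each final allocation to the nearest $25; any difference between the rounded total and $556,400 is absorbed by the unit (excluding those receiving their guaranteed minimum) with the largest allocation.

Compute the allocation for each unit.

Fund the minimums — Unit G1 $366,200. Remaining pool $190,200.
Remaining pool split over remaining floor area 7,806: Unit 2B 59,428.36 → $59,425; Unit 5B 130,771.64 → $130,775.

Unit G1: $366,200; Unit 2B: $59,425; Unit 5B: $130,775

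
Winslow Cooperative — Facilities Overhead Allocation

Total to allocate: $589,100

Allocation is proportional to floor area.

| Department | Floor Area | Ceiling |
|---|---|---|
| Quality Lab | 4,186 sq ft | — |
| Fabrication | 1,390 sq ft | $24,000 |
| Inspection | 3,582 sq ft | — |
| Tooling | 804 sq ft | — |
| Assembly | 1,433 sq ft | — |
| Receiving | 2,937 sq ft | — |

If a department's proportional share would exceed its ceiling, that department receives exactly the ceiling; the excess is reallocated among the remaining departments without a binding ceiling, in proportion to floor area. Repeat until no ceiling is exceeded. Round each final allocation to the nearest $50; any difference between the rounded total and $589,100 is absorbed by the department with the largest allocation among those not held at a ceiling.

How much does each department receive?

Quality Lab: $182,800; Fabrication: $24,000; Inspection: $156,400; Tooling: $35,100; Assembly: $62,550; Receiving: $128,250

Sum of floor area: 14,332.
Pro-rata shares before constraints: Quality Lab 172,060.61; Fabrication 57,134.31; Inspection 147,233.90; Tooling 33,047.47; Assembly 58,901.78; Receiving 120,721.93.
Capped: Fabrication ($24,000); remaining pool $565,100 reallocated over remaining floor area 12,942.
Remaining shares: Quality Lab 182,777.67 → $182,800; Inspection 156,404.59 → $156,400; Tooling 35,105.89 → $35,100; Assembly 62,570.57 → $62,550; Receiving 128,241.28 → $128,250.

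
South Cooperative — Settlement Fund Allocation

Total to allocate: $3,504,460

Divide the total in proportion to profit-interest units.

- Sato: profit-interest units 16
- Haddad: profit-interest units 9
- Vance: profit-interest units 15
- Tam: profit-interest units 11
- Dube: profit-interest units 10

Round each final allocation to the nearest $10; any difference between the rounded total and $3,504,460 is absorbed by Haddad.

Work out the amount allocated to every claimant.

Total profit-interest units = 61.
Unrounded shares: Sato 16/61 × $3,504,460 = 919,202.62; Haddad 9/61 × $3,504,460 = 517,051.48; Vance 15/61 × $3,504,460 = 861,752.46; Tam 11/61 × $3,504,460 = 631,951.80; Dube 10/61 × $3,504,460 = 574,501.64.
After rounding ($10): Sato $919,200; Haddad $517,050; Vance $861,750; Tam $631,950; Dube $574,500. Sum = $3,504,450.
Difference $3,504,460 − $3,504,450 = +$10 applied to Haddad: Haddad becomes $517,060.

Sato: $919,200; Haddad: $517,060; Vance: $861,750; Tam: $631,950; Dube: $574,500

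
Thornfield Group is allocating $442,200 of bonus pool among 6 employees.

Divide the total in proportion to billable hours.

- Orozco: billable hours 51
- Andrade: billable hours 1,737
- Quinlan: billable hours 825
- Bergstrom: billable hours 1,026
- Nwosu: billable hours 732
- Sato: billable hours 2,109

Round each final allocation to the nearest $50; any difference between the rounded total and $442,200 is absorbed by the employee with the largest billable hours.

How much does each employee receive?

Sum of billable hours: 51 + 1,737 + 825 + 1,026 + 732 + 2,109 = 6,480.
Raw shares: Orozco 3,480.28; Andrade 118,534.17; Quinlan 56,298.61; Bergstrom 70,015.00; Nwosu 49,952.22; Sato 143,919.72.
Rounded to nearest $50: Orozco $3,500; Andrade $118,550; Quinlan $56,300; Bergstrom $70,000; Nwosu $49,950; Sato $143,900. Sum = $442,200.
No rounding difference to absorb.

Orozco: $3,500; Andrade: $118,550; Quinlan: $56,300; Bergstrom: $70,000; Nwosu: $49,950; Sato: $143,900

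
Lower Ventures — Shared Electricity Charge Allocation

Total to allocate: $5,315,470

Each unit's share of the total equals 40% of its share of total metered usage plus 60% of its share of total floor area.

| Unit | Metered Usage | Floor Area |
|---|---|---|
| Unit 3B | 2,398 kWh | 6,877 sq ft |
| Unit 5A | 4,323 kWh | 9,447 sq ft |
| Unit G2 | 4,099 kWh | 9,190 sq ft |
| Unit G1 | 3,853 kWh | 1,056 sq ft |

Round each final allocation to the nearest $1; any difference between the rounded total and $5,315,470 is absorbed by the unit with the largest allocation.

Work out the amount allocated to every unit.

Unit 3B: $1,172,950; Unit 5A: $1,760,377; Unit G2: $1,697,070; Unit G1: $685,073

Totals — metered usage 14,673, floor area 26,570.
Combined weights (40% metered usage + 60% floor area): Unit 3B 0.2207; Unit 5A 0.3312; Unit G2 0.3193; Unit G1 0.1289.
Proportional shares: Unit 3B 1,172,949.97; Unit 5A 1,760,377.01; Unit G2 1,697,069.80; Unit G1 685,073.21.
After rounding ($1): Unit 3B $1,172,950; Unit 5A $1,760,377; Unit G2 $1,697,070; Unit G1 $685,073. Sum = $5,315,470.
Rounded total matches; no reconciliation needed.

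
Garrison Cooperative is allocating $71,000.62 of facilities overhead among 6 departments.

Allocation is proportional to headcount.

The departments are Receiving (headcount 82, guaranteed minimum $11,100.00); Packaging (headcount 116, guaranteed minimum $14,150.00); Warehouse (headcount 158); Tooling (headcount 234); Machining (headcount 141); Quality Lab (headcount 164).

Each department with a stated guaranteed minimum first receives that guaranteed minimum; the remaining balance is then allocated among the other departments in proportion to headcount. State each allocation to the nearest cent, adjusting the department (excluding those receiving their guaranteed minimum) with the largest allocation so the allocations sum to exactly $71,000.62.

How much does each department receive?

Receiving: $11,100.00 | Packaging: $14,150.00 | Warehouse: $10,371.02 | Tooling: $15,359.60 | Machining: $9,255.15 | Quality Lab: $10,764.85

Fund the minimums — Receiving $11,100.00; Packaging $14,150.00. Balance $45,750.62.
Balance split over remaining headcount 697: Warehouse 10,371.0157 → $10,371.02; Tooling 15,359.6056 → $15,359.61; Machining 9,255.1469 → $9,255.15; Quality Lab 10,764.8518 → $10,764.85.
Rounding difference −$0.01 applied to Tooling → $15,359.60.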